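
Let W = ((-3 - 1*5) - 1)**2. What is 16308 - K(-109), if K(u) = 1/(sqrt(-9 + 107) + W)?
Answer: 105398523/6463 + 7*sqrt(2)/6463 ≈ 16308.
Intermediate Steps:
W = 81 (W = ((-3 - 5) - 1)**2 = (-8 - 1)**2 = (-9)**2 = 81)
K(u) = 1/(81 + 7*sqrt(2)) (K(u) = 1/(sqrt(-9 + 107) + 81) = 1/(sqrt(98) + 81) = 1/(7*sqrt(2) + 81) = 1/(81 + 7*sqrt(2)))
16308 - K(-109) = 16308 - (81/6463 - 7*sqrt(2)/6463) = 16308 + (-81/6463 + 7*sqrt(2)/6463) = 105398523/6463 + 7*sqrt(2)/6463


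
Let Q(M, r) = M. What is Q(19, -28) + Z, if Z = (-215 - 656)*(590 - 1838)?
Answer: 1087027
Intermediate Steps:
Z = 1087008 (Z = -871*(-1248) = 1087008)
Q(19, -28) + Z = 19 + 1087008 = 1087027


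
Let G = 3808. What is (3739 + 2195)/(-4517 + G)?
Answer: -5934/709 ≈ -8.3695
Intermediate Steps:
(3739 + 2195)/(-4517 + G) = (3739 + 2195)/(-4517 + 3808) = 5934/(-709) = 5934*(-1/709) = -5934/709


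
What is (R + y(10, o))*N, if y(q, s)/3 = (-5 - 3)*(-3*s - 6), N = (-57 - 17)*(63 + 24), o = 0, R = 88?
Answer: -1493616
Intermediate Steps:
N = -6438 (N = -74*87 = -6438)
y(q, s) = 144 + 72*s (y(q, s) = 3*((-5 - 3)*(-3*s - 6)) = 3*(-8*(-6 - 3*s)) = 3*(48 + 24*s) = 144 + 72*s)
(R + y(10, o))*N = (88 + (144 + 72*0))*(-6438) = (88 + (144 + 0))*(-6438) = (88 + 144)*(-6438) = 232*(-6438) = -1493616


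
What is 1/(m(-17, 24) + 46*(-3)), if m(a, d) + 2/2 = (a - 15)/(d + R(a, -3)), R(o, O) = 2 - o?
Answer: -43/6009 ≈ -0.0071559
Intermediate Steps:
m(a, d) = -1 + (-15 + a)/(2 + d - a) (m(a, d) = -1 + (a - 15)/(d + (2 - a)) = -1 + (-15 + a)/(2 + d - a))
1/(m(-17, 24) + 46*(-3)) = 1/((-17 - 1*24 + 2*(-17))/(2 + 24 - 1*(-17)) + 46*(-3)) = 1/((-17 - 24 - 34)/(2 + 24 + 17) - 138) = 1/(-75/43 - 138) = 1/(-6009/43) = -43/6009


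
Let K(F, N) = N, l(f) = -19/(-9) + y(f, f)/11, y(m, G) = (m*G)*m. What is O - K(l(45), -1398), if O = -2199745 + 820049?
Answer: -1378298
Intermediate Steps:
y(m, G) = G*m**2 (y(m, G) = (G*m)*m = G*m**2)
l(f) = 19/9 + f**3/11 (l(f) = -19/(-9) + (f*f**2)/11 = -19*(-1/9) + f**3*(1/11) = 19/9 + f**3/11)
O = -1379696
O - K(l(45), -1398) = -1379696 - 1*(-1398) = -1379696 + 1398 = -1378298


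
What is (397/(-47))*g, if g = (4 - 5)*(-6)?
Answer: -2382/47 ≈ -50.681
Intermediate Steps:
g = 6 (g = -1*(-6) = 6)
(397/(-47))*g = (397/(-47))*6 = (397*(-1/47))*6 = -397/47*6 = -2382/47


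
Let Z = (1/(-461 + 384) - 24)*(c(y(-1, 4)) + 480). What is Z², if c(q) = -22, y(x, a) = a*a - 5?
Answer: 717141372964/5929 ≈ 1.2095e+8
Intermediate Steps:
y(x, a) = -5 + a² (y(x, a) = a² - 5 = -5 + a²)
Z = -846842/77 (Z = (1/(-461 + 384) - 24)*(-22 + 480) = (1/(-77) - 24)*458 = (-1/77 - 24)*458 = -1849/77*458 = -846842/77 ≈ -10998.)
Z² = (-846842/77)² = 717141372964/5929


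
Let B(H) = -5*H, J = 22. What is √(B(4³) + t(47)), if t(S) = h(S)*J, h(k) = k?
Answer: √714 ≈ 26.721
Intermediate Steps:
t(S) = 22*S (t(S) = S*22 = 22*S)
√(B(4³) + t(47)) = √(-5*4³ + 22*47) = √(-5*64 + 1034) = √(-320 + 1034) = √714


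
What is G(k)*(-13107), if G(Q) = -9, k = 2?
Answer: 117963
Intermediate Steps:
G(k)*(-13107) = -9*(-13107) = 117963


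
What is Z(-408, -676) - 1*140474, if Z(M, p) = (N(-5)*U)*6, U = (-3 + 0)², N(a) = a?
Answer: -140744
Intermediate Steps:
U = 9 (U = (-3)² = 9)
Z(M, p) = -270 (Z(M, p) = -5*9*6 = -45*6 = -270)
Z(-408, -676) - 1*140474 = -270 - 1*140474 = -270 - 140474 = -140744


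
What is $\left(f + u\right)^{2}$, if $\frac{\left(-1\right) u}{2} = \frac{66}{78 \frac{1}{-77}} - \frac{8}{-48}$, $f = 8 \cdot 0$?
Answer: $\frac{25694761}{1521} \approx 16893.0$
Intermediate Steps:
$f = 0$
$u = \frac{5069}{39}$ ($u = - 2 \left(\frac{66}{78 \frac{1}{-77}} - \frac{8}{-48}\right) = - 2 \left(\frac{66}{78 \left(- \frac{1}{77}\right)} - - \frac{1}{6}\right) = - 2 \left(\frac{66}{- \frac{78}{77}} + \frac{1}{6}\right) = - 2 \left(66 \left(- \frac{77}{78}\right) + \frac{1}{6}\right) = - 2 \left(- \frac{847}{13} + \frac{1}{6}\right) = \left(-2\right) \left(- \frac{5069}{78}\right) = \frac{5069}{39} \approx 129.97$)
$\left(f + u\right)^{2} = \left(0 + \frac{5069}{39}\right)^{2} = \left(\frac{5069}{39}\right)^{2} = \frac{25694761}{1521}$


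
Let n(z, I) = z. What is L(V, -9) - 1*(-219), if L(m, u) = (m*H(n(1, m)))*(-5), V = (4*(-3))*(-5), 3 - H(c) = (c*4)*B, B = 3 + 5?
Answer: 8919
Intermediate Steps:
B = 8
H(c) = 3 - 32*c (H(c) = 3 - c*4*8 = 3 - 4*c*8 = 3 - 32*c)
V = 60 (V = -12*(-5) = 60)
L(m, u) = 145*m (L(m, u) = (m*(3 - 32*1))*(-5) = (m*(3 - 32))*(-5) = (m*(-29))*(-5) = -29*m*(-5) = 145*m)
L(V, -9) - 1*(-219) = 145*60 - 1*(-219) = 8700 + 219 = 8919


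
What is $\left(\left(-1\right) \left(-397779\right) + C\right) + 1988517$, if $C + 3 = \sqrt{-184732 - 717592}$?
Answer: $2386293 + 2 i \sqrt{225581} \approx 2.3863 \cdot 10^{6} + 949.91 i$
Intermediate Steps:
$C = -3 + 2 i \sqrt{225581}$ ($C = -3 + \sqrt{-184732 - 717592} = -3 + \sqrt{-902324} = -3 + 2 i \sqrt{225581} \approx -3.0 + 949.91 i$)
$\left(\left(-1\right) \left(-397779\right) + C\right) + 1988517 = \left(\left(-1\right) \left(-397779\right) - \left(3 - 2 i \sqrt{225581}\right)\right) + 1988517 = \left(397779 - \left(3 - 2 i \sqrt{225581}\right)\right) + 1988517 = \left(397776 + 2 i \sqrt{225581}\right) + 1988517 = 2386293 + 2 i \sqrt{225581}$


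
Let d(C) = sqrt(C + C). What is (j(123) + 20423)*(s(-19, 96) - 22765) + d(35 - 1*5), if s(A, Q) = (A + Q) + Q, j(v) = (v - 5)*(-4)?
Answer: -450732992 + 2*sqrt(15) ≈ -4.5073e+8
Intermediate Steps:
j(v) = 20 - 4*v (j(v) = (-5 + v)*(-4) = 20 - 4*v)
s(A, Q) = A + 2*Q
d(C) = sqrt(2)*sqrt(C) (d(C) = sqrt(2*C) = sqrt(2)*sqrt(C))
(j(123) + 20423)*(s(-19, 96) - 22765) + d(35 - 1*5) = ((20 - 4*123) + 20423)*((-19 + 2*96) - 22765) + sqrt(2)*sqrt(35 - 1*5) = ((20 - 492) + 20423)*((-19 + 192) - 22765) + sqrt(2)*sqrt(35 - 5) = (-472 + 20423)*(173 - 22765) + sqrt(2)*sqrt(30) = 19951*(-22592) + 2*sqrt(15) = -450732992 + 2*sqrt(15)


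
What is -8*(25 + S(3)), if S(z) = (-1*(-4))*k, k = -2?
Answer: -136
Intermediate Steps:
S(z) = -8 (S(z) = -1*(-4)*(-2) = 4*(-2) = -8)
-8*(25 + S(3)) = -8*(25 - 8) = -8*17 = -136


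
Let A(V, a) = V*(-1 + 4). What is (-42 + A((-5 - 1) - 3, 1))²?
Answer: 4761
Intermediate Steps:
A(V, a) = 3*V (A(V, a) = V*3 = 3*V)
(-42 + A((-5 - 1) - 3, 1))² = (-42 + 3*((-5 - 1) - 3))² = (-42 + 3*(-6 - 3))² = (-42 + 3*(-9))² = (-42 - 27)² = (-69)² = 4761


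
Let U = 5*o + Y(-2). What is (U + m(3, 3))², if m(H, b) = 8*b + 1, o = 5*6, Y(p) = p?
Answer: 29929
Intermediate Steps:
o = 30
m(H, b) = 1 + 8*b
U = 148 (U = 5*30 - 2 = 150 - 2 = 148)
(U + m(3, 3))² = (148 + (1 + 8*3))² = (148 + (1 + 24))² = (148 + 25)² = 173² = 29929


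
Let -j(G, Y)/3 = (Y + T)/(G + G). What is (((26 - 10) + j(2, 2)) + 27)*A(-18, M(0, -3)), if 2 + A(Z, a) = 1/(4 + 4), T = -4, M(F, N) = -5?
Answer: -1335/16 ≈ -83.438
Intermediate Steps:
j(G, Y) = -3*(-4 + Y)/(2*G) (j(G, Y) = -3*(Y - 4)/(G + G) = -3*(-4 + Y)/(2*G))
A(Z, a) = -15/8 (A(Z, a) = -2 + 1/(4 + 4) = -2 + 1/8 = -2 + ⅛ = -15/8)
(((26 - 10) + j(2, 2)) + 27)*A(-18, M(0, -3)) = (((26 - 10) + (3/2)*(4 - 1*2)/2) + 27)*(-15/8) = ((16 + (3/2)*(½)*(4 - 2)) + 27)*(-15/8) = ((16 + (3/2)*(½)*2) + 27)*(-15/8) = ((16 + 3/2) + 27)*(-15/8) = (35/2 + 27)*(-15/8) = (89/2)*(-15/8) = -1335/16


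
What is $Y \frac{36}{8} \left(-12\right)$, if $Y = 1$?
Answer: $-54$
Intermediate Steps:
$Y \frac{36}{8} \left(-12\right) = 1 \cdot \frac{36}{8} \left(-12\right) = 1 \cdot 36 \cdot \frac{1}{8} \left(-12\right) = 1 \cdot \frac{9}{2} \left(-12\right) = \frac{9}{2} \left(-12\right) = -54$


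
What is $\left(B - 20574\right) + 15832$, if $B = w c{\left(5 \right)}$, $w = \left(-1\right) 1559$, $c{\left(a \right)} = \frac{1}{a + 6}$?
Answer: $- \frac{53721}{11} \approx -4883.7$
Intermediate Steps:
$c{\left(a \right)} = \frac{1}{6 + a}$
$w = -1559$
$B = - \frac{1559}{11}$ ($B = - \frac{1559}{6 + 5} = - \frac{1559}{11} \approx -141.73$)
$\left(B - 20574\right) + 15832 = \left(- \frac{1559}{11} - 20574\right) + 15832 = - \frac{227873}{11} + 15832 = - \frac{53721}{11}$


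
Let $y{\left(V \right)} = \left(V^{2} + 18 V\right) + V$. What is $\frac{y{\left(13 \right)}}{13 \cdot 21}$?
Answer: $\frac{32}{21} \approx 1.5238$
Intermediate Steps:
$y{\left(V \right)} = V^{2} + 19 V$
$\frac{y{\left(13 \right)}}{13 \cdot 21} = \frac{13 \left(19 + 13\right)}{13 \cdot 21} = \frac{13 \cdot 32}{273} = 416 \cdot \frac{1}{273} = \frac{32}{21}$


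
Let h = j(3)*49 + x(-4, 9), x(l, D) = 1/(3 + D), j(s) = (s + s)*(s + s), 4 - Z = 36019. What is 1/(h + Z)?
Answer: -12/411011 ≈ -2.9196e-5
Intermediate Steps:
Z = -36015 (Z = 4 - 1*36019 = 4 - 36019 = -36015)
j(s) = 4*s² (j(s) = (2*s)*(2*s) = 4*s²)
h = 21169/12 (h = (4*3²)*49 + 1/(3 + 9) = (4*9)*49 + 1/12 = 36*49 + 1/12 = 1764 + 1/12 = 21169/12 ≈ 1764.1)
1/(h + Z) = 1/(21169/12 - 36015) = 1/(-411011/12) = -12/411011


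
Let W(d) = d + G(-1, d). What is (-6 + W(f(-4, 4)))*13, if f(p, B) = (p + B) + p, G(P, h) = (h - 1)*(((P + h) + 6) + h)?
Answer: 65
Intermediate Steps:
G(P, h) = (-1 + h)*(6 + P + 2*h) (G(P, h) = (-1 + h)*((6 + P + h) + h) = (-1 + h)*(6 + P + 2*h))
f(p, B) = B + 2*p (f(p, B) = (B + p) + p = B + 2*p)
W(d) = -5 + 2*d**2 + 4*d (W(d) = d + (-6 - 1*(-1) + 2*d**2 + 4*d - d) = d + (-6 + 1 + 2*d**2 + 4*d - d) = d + (-5 + 2*d**2 + 3*d) = -5 + 2*d**2 + 4*d)
(-6 + W(f(-4, 4)))*13 = (-6 + (-5 + 2*(4 + 2*(-4))**2 + 4*(4 + 2*(-4))))*13 = (-6 + (-5 + 2*(4 - 8)**2 + 4*(4 - 8)))*13 = (-6 + (-5 + 2*(-4)**2 + 4*(-4)))*13 = (-6 + (-5 + 2*16 - 16))*13 = (-6 + (-5 + 32 - 16))*13 = (-6 + 11)*13 = 5*13 = 65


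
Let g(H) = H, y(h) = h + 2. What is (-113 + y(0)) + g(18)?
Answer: -93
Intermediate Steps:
y(h) = 2 + h
(-113 + y(0)) + g(18) = (-113 + (2 + 0)) + 18 = (-113 + 2) + 18 = -111 + 18 = -93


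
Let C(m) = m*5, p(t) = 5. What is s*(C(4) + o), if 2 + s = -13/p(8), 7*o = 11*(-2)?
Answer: -2714/35 ≈ -77.543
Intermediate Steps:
C(m) = 5*m
o = -22/7 (o = (11*(-2))/7 = (⅐)*(-22) = -22/7 ≈ -3.1429)
s = -23/5 (s = -2 - 13/5 = -23/5 ≈ -4.6000)
s*(C(4) + o) = -23*(5*4 - 22/7)/5 = -23*(20 - 22/7)/5 = -23/5*118/7 = -2714/35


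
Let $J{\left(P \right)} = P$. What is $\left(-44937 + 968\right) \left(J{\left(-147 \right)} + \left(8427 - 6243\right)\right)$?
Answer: $-89564853$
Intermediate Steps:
$\left(-44937 + 968\right) \left(J{\left(-147 \right)} + \left(8427 - 6243\right)\right) = \left(-44937 + 968\right) \left(-147 + \left(8427 - 6243\right)\right) = - 43969 \left(-147 + \left(8427 - 6243\right)\right) = - 43969 \left(-147 + 2184\right) = \left(-43969\right) 2037 = -89564853$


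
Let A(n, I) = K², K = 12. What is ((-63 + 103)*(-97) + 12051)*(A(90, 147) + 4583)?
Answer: 38624317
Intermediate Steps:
A(n, I) = 144 (A(n, I) = 12² = 144)
((-63 + 103)*(-97) + 12051)*(A(90, 147) + 4583) = ((-63 + 103)*(-97) + 12051)*(144 + 4583) = (40*(-97) + 12051)*4727 = (-3880 + 12051)*4727 = 8171*4727 = 38624317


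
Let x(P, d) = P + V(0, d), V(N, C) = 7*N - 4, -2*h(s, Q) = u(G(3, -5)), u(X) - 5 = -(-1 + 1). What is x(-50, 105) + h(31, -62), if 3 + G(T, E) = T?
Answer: -113/2 ≈ -56.500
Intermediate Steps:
G(T, E) = -3 + T
u(X) = 5 (u(X) = 5 - (-1 + 1) = 5 - 1*0 = 5 + 0 = 5)
h(s, Q) = -5/2 (h(s, Q) = -1/2*5 = -5/2)
V(N, C) = -4 + 7*N
x(P, d) = -4 + P (x(P, d) = P + (-4 + 7*0) = P + (-4 + 0) = P - 4 = -4 + P)
x(-50, 105) + h(31, -62) = (-4 - 50) - 5/2 = -54 - 5/2 = -113/2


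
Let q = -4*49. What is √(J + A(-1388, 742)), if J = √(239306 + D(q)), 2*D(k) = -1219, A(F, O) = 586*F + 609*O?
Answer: √(-1445960 + 2*√954786)/2 ≈ 600.83*I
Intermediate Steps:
q = -196
D(k) = -1219/2 (D(k) = (½)*(-1219) = -1219/2)
J = √954786/2 (J = √(239306 - 1219/2) = √(477393/2) = √954786/2 ≈ 488.57)
√(J + A(-1388, 742)) = √(√954786/2 + (586*(-1388) + 609*742)) = √(√954786/2 + (-813368 + 451878)) = √(√954786/2 - 361490) = √(-361490 + √954786/2)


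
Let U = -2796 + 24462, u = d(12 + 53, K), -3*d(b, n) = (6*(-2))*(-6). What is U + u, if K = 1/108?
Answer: 21642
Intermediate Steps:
K = 1/108 ≈ 0.0092593
d(b, n) = -24 (d(b, n) = -6*(-2)*(-6)/3 = -(-4)*(-6) = -⅓*72 = -24)
u = -24
U = 21666
U + u = 21666 - 24 = 21642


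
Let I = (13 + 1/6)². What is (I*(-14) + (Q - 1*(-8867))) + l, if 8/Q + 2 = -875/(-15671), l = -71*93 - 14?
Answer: -99354953/548406 ≈ -181.17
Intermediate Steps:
l = -6617 (l = -6603 - 14 = -6617)
I = 6241/36 (I = (13 + ⅙)² = (79/6)² = 6241/36 ≈ 173.36)
Q = -125368/30467 (Q = 8/(-2 - 875/(-15671)) = 8/(-2 - 875*(-1/15671)) = 8/(-2 + 875/15671) = 8/(-30467/15671) = 8*(-15671/30467) = -125368/30467 ≈ -4.1149)
(I*(-14) + (Q - 1*(-8867))) + l = ((6241/36)*(-14) + (-125368/30467 - 1*(-8867))) - 6617 = (-43687/18 + (-125368/30467 + 8867)) - 6617 = (-43687/18 + 270025521/30467) - 6617 = 3529447549/548406 - 6617 = -99354953/548406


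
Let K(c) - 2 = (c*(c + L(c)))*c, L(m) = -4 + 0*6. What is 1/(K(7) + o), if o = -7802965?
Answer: -1/7802816 ≈ -1.2816e-7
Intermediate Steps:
L(m) = -4 (L(m) = -4 + 0 = -4)
K(c) = 2 + c**2*(-4 + c) (K(c) = 2 + (c*(c - 4))*c = 2 + (c*(-4 + c))*c = 2 + c**2*(-4 + c))
1/(K(7) + o) = 1/((2 + 7**3 - 4*7**2) - 7802965) = 1/((2 + 343 - 4*49) - 7802965) = 1/((2 + 343 - 196) - 7802965) = 1/(149 - 7802965) = 1/(-7802816) = -1/7802816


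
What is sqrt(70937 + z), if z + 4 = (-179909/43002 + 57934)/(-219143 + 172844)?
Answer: 5*sqrt(1249622052424100479938)/663649866 ≈ 266.33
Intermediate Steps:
z = -10454896351/1990949598 (z = -4 + (-179909/43002 + 57934)/(-219143 + 172844) = -4 + (-179909*1/43002 + 57934)/(-46299) = -4 + (-179909/43002 + 57934)*(-1/46299) = -4 + (2491097959/43002)*(-1/46299) = -4 - 2491097959/1990949598 = -10454896351/1990949598 ≈ -5.2512)
sqrt(70937 + z) = sqrt(70937 - 10454896351/1990949598) = sqrt(141221536736975/1990949598) = 5*sqrt(1249622052424100479938)/663649866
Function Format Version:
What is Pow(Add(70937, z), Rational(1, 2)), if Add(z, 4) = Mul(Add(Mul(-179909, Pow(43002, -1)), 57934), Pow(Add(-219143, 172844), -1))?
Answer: Mul(Rational(5, 663649866), Pow(1249622052424100479938, Rational(1, 2))) ≈ 266.33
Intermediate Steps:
z = Rational(-10454896351, 1990949598) (z = Add(-4, Mul(Add(Mul(-179909, Pow(43002, -1)), 57934), Pow(Add(-219143, 172844), -1))) = Add(-4, Mul(Add(Mul(-179909, Rational(1, 43002)), 57934), Pow(-46299, -1))) = Add(-4, Mul(Add(Rational(-179909, 43002), 57934), Rational(-1, 46299))) = Add(-4, Mul(Rational(2491097959, 43002), Rational(-1, 46299))) = Add(-4, Rational(-2491097959, 1990949598)) = Rational(-10454896351, 1990949598) ≈ -5.2512)
Pow(Add(70937, z), Rational(1, 2)) = Pow(Add(70937, Rational(-10454896351, 1990949598)), Rational(1, 2)) = Pow(Rational(141221536736975, 1990949598), Rational(1, 2)) = Mul(Rational(5, 663649866), Pow(1249622052424100479938, Rational(1, 2)))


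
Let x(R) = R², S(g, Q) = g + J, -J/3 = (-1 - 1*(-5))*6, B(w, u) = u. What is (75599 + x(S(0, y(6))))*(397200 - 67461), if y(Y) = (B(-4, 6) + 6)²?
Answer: 26637305637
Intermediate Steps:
y(Y) = 144 (y(Y) = (6 + 6)² = 12² = 144)
J = -72 (J = -3*(-1 - 1*(-5))*6 = -3*(-1 + 5)*6 = -12*6 = -3*24 = -72)
S(g, Q) = -72 + g (S(g, Q) = g - 72 = -72 + g)
(75599 + x(S(0, y(6))))*(397200 - 67461) = (75599 + (-72 + 0)²)*(397200 - 67461) = (75599 + (-72)²)*329739 = (75599 + 5184)*329739 = 80783*329739 = 26637305637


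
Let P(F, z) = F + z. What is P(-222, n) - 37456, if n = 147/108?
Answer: -1356359/36 ≈ -37677.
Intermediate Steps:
n = 49/36 (n = 147*(1/108) = 49/36 ≈ 1.3611)
P(-222, n) - 37456 = (-222 + 49/36) - 37456 = -7943/36 - 37456 = -1356359/36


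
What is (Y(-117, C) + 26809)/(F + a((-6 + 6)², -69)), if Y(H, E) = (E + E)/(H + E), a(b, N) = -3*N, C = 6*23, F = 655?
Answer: 187755/6034 ≈ 31.116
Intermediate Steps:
C = 138
Y(H, E) = 2*E/(E + H) (Y(H, E) = (2*E)/(E + H) = 2*E/(E + H))
(Y(-117, C) + 26809)/(F + a((-6 + 6)², -69)) = (2*138/(138 - 117) + 26809)/(655 - 3*(-69)) = (2*138/21 + 26809)/(655 + 207) = (2*138*(1/21) + 26809)/862 = (92/7 + 26809)*(1/862) = (187755/7)*(1/862) = 187755/6034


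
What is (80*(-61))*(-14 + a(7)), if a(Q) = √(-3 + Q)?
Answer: 58560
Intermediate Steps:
(80*(-61))*(-14 + a(7)) = (80*(-61))*(-14 + √(-3 + 7)) = -4880*(-14 + √4) = -4880*(-14 + 2) = -4880*(-12) = 58560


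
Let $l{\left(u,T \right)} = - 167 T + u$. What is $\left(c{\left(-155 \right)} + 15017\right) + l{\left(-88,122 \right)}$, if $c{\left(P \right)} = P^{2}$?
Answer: $18580$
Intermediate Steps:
$l{\left(u,T \right)} = u - 167 T$
$\left(c{\left(-155 \right)} + 15017\right) + l{\left(-88,122 \right)} = \left(\left(-155\right)^{2} + 15017\right) - 20462 = \left(24025 + 15017\right) - 20462 = 39042 - 20462 = 18580$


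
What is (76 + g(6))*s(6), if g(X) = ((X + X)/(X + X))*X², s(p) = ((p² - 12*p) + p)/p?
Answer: -560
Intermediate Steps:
s(p) = (p² - 11*p)/p
g(X) = X² (g(X) = ((2*X)/((2*X)))*X² = ((2*X)*(1/(2*X)))*X² = 1*X² = X²)
(76 + g(6))*s(6) = (76 + 6²)*(-11 + 6) = (76 + 36)*(-5) = 112*(-5) = -560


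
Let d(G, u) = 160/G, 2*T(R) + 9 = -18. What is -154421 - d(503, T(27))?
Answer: -77673923/503 ≈ -1.5442e+5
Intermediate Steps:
T(R) = -27/2 (T(R) = -9/2 + (1/2)*(-18) = -9/2 - 9 = -27/2)
-154421 - d(503, T(27)) = -154421 - 160/503 = -77673923/503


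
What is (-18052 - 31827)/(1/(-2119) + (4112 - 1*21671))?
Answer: 105693601/37207522 ≈ 2.8407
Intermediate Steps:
(-18052 - 31827)/(1/(-2119) + (4112 - 1*21671)) = -49879/(-1/2119 + (4112 - 21671)) = -49879/(-1/2119 - 17559) = -49879/(-37207522/2119) = -49879*(-2119/37207522) = 105693601/37207522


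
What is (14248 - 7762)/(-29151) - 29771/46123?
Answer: -55571819/64025313 ≈ -0.86797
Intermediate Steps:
(14248 - 7762)/(-29151) - 29771/46123 = 6486*(-1/29151) - 29771*1/46123 = -2162/9717 - 4253/6589 = -55571819/64025313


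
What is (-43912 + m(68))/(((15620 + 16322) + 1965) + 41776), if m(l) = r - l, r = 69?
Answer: -43911/75683 ≈ -0.58020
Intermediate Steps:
m(l) = 69 - l
(-43912 + m(68))/(((15620 + 16322) + 1965) + 41776) = (-43912 + (69 - 1*68))/(((15620 + 16322) + 1965) + 41776) = (-43912 + (69 - 68))/((31942 + 1965) + 41776) = (-43912 + 1)/(33907 + 41776) = -43911/75683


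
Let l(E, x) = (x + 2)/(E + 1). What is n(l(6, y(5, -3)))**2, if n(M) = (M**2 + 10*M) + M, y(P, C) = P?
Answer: 144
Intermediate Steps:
l(E, x) = (2 + x)/(1 + E)
n(M) = M**2 + 11*M
n(l(6, y(5, -3)))**2 = (((2 + 5)/(1 + 6))*(11 + (2 + 5)/(1 + 6)))**2 = ((7/7)*(11 + 7/7))**2 = (((1/7)*7)*(11 + (1/7)*7))**2 = (1*(11 + 1))**2 = (1*12)**2 = 12**2 = 144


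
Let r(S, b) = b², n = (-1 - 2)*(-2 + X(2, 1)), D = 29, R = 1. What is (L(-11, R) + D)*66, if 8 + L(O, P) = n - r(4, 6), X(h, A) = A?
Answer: -792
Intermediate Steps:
n = 3 (n = (-1 - 2)*(-2 + 1) = -3*(-1) = 3)
L(O, P) = -41 (L(O, P) = -8 + (3 - 1*6²) = -8 + (3 - 1*36) = -8 + (3 - 36) = -8 - 33 = -41)
(L(-11, R) + D)*66 = (-41 + 29)*66 = -12*66 = -792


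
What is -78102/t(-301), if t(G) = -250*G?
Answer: -39051/37625 ≈ -1.0379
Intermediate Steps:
-78102/t(-301) = -78102/((-250*(-301))) = -78102/75250 = -78102*1/75250 = -39051/37625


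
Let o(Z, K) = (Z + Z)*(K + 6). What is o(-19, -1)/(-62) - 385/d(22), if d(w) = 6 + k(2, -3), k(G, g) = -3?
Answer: -11650/93 ≈ -125.27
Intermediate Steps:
o(Z, K) = 2*Z*(6 + K) (o(Z, K) = (2*Z)*(6 + K) = 2*Z*(6 + K))
d(w) = 3 (d(w) = 6 - 3 = 3)
o(-19, -1)/(-62) - 385/d(22) = (2*(-19)*(6 - 1))/(-62) - 385/3 = (2*(-19)*5)*(-1/62) - 385*1/3 = -190*(-1/62) - 385/3 = 95/31 - 385/3 = -11650/93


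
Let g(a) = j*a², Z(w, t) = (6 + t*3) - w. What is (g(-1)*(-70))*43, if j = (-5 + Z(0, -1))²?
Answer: -12040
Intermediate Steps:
Z(w, t) = 6 - w + 3*t (Z(w, t) = (6 + 3*t) - w = 6 - w + 3*t)
j = 4 (j = (-5 + (6 - 1*0 + 3*(-1)))² = (-5 + (6 + 0 - 3))² = (-5 + 3)² = (-2)² = 4)
g(a) = 4*a²
(g(-1)*(-70))*43 = ((4*(-1)²)*(-70))*43 = ((4*1)*(-70))*43 = (4*(-70))*43 = -280*43 = -12040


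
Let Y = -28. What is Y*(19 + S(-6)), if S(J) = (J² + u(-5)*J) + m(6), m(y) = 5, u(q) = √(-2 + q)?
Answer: -1680 + 168*I*√7 ≈ -1680.0 + 444.49*I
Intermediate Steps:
S(J) = 5 + J² + I*J*√7 (S(J) = (J² + √(-2 - 5)*J) + 5 = (J² + √(-7)*J) + 5 = (J² + (I*√7)*J) + 5 = (J² + I*J*√7) + 5 = 5 + J² + I*J*√7)
Y*(19 + S(-6)) = -28*(19 + (5 + (-6)² + I*(-6)*√7)) = -28*(19 + (5 + 36 - 6*I*√7)) = -28*(19 + (41 - 6*I*√7)) = -28*(60 - 6*I*√7) = -1680 + 168*I*√7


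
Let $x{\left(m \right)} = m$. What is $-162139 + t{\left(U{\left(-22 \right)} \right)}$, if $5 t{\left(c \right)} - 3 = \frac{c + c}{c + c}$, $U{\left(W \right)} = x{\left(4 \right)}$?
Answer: $- \frac{810691}{5} \approx -1.6214 \cdot 10^{5}$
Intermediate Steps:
$U{\left(W \right)} = 4$
$t{\left(c \right)} = \frac{4}{5}$ ($t{\left(c \right)} = \frac{3}{5} + \frac{\left(c + c\right) \frac{1}{c + c}}{5} = \frac{3}{5} + \frac{2 c \frac{1}{2 c}}{5} = \frac{3}{5} + \frac{1}{5} \cdot 1 = \frac{3}{5} + \frac{1}{5} = \frac{4}{5}$)
$-162139 + t{\left(U{\left(-22 \right)} \right)} = -162139 + \frac{4}{5} = - \frac{810691}{5}$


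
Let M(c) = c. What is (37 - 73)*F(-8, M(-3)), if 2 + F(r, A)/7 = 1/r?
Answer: 1071/2 ≈ 535.50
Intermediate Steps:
F(r, A) = -14 + 7/r
(37 - 73)*F(-8, M(-3)) = (37 - 73)*(-14 + 7/(-8)) = -36*(-14 + 7*(-1/8)) = -36*(-14 - 7/8) = -36*(-119/8) = 1071/2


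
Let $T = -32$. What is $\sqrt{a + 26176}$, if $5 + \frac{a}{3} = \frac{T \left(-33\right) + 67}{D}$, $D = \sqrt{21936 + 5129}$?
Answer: $\frac{\sqrt{19163304640225 + 91181985 \sqrt{27065}}}{27065} \approx 161.81$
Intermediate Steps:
$D = \sqrt{27065} \approx 164.51$
$a = -15 + \frac{3369 \sqrt{27065}}{27065}$ ($a = -15 + 3 \frac{\left(-32\right) \left(-33\right) + 67}{\sqrt{27065}} = -15 + 3 \left(1056 + 67\right) \frac{\sqrt{27065}}{27065} = -15 + 3 \cdot 1123 \frac{\sqrt{27065}}{27065} = -15 + 3 \frac{1123 \sqrt{27065}}{27065} = -15 + \frac{3369 \sqrt{27065}}{27065} \approx 5.4784$)
$\sqrt{a + 26176} = \sqrt{\left(-15 + \frac{3369 \sqrt{27065}}{27065}\right) + 26176} = \sqrt{26161 + \frac{3369 \sqrt{27065}}{27065}}$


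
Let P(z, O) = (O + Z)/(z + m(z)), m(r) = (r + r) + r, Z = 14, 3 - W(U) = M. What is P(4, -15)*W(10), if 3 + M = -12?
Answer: -9/8 ≈ -1.1250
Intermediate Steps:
M = -15 (M = -3 - 12 = -15)
W(U) = 18 (W(U) = 3 - 1*(-15) = 3 + 15 = 18)
m(r) = 3*r (m(r) = 2*r + r = 3*r)
P(z, O) = (14 + O)/(4*z) (P(z, O) = (O + 14)/(z + 3*z) = (14 + O)/((4*z)) = (14 + O)*(1/(4*z)) = (14 + O)/(4*z))
P(4, -15)*W(10) = ((1/4)*(14 - 15)/4)*18 = ((1/4)*(1/4)*(-1))*18 = -1/16*18 = -9/8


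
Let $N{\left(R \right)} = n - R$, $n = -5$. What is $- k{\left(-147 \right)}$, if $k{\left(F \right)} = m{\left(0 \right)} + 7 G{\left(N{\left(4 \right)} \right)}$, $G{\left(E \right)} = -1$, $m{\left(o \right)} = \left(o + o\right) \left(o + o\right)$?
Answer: $7$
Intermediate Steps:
$N{\left(R \right)} = -5 - R$
$m{\left(o \right)} = 4 o^{2}$ ($m{\left(o \right)} = 2 o 2 o = 4 o^{2}$)
$k{\left(F \right)} = -7$ ($k{\left(F \right)} = 4 \cdot 0^{2} + 7 \left(-1\right) = 4 \cdot 0 - 7 = 0 - 7 = -7$)
$- k{\left(-147 \right)} = \left(-1\right) \left(-7\right) = 7$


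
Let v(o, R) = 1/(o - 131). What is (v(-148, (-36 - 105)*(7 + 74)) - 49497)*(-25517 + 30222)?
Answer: -64974469120/279 ≈ -2.3288e+8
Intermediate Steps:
v(o, R) = 1/(-131 + o)
(v(-148, (-36 - 105)*(7 + 74)) - 49497)*(-25517 + 30222) = (1/(-131 - 148) - 49497)*(-25517 + 30222) = (1/(-279) - 49497)*4705 = (-1/279 - 49497)*4705 = -13809664/279*4705 = -64974469120/279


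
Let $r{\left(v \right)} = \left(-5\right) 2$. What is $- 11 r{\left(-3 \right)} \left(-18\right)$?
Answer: $-1980$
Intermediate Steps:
$r{\left(v \right)} = -10$
$- 11 r{\left(-3 \right)} \left(-18\right) = \left(-11\right) \left(-10\right) \left(-18\right) = 110 \left(-18\right) = -1980$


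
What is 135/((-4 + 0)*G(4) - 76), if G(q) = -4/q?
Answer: -15/8 ≈ -1.8750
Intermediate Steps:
135/((-4 + 0)*G(4) - 76) = 135/((-4 + 0)*(-4/4) - 76) = 135/(-(-16)/4 - 76) = 135/(-4*(-1) - 76) = 135/(4 - 76) = 135/(-72) = -1/72*135 = -15/8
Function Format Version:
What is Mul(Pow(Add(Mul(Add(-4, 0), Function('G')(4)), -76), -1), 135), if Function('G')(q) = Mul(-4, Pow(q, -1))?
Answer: Rational(-15, 8) ≈ -1.8750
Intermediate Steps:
Mul(Pow(Add(Mul(Add(-4, 0), Function('G')(4)), -76), -1), 135) = Mul(Pow(Add(Mul(Add(-4, 0), Mul(-4, Pow(4, -1))), -76), -1), 135) = Mul(Pow(Add(Mul(-4, Mul(-4, Rational(1, 4))), -76), -1), 135) = Mul(Pow(Add(Mul(-4, -1), -76), -1), 135) = Mul(Pow(Add(4, -76), -1), 135) = Mul(Pow(-72, -1), 135) = Mul(Rational(-1, 72), 135) = Rational(-15, 8)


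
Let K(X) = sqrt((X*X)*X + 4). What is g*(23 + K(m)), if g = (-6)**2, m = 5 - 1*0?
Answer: 828 + 36*sqrt(129) ≈ 1236.9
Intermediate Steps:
m = 5 (m = 5 + 0 = 5)
g = 36
K(X) = sqrt(4 + X**3) (K(X) = sqrt(X**2*X + 4) = sqrt(X**3 + 4) = sqrt(4 + X**3))
g*(23 + K(m)) = 36*(23 + sqrt(4 + 5**3)) = 36*(23 + sqrt(4 + 125)) = 36*(23 + sqrt(129)) = 828 + 36*sqrt(129)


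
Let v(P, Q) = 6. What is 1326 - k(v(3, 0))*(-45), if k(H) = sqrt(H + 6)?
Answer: 1326 + 90*sqrt(3) ≈ 1481.9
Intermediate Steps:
k(H) = sqrt(6 + H)
1326 - k(v(3, 0))*(-45) = 1326 - sqrt(6 + 6)*(-45) = 1326 - sqrt(12)*(-45) = 1326 - 2*sqrt(3)*(-45) = 1326 - (-90)*sqrt(3) = 1326 + 90*sqrt(3)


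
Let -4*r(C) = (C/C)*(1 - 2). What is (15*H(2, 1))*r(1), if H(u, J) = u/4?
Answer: 15/8 ≈ 1.8750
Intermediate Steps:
H(u, J) = u/4 (H(u, J) = u*(¼) = u/4)
r(C) = ¼ (r(C) = -C/C*(1 - 2)/4 = -(-1)/4 = -¼*(-1) = ¼)
(15*H(2, 1))*r(1) = (15*((¼)*2))*(¼) = (15*(½))*(¼) = (15/2)*(¼) = 15/8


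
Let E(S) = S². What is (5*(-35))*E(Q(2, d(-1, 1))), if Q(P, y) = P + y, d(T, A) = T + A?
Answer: -700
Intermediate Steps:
d(T, A) = A + T
(5*(-35))*E(Q(2, d(-1, 1))) = (5*(-35))*(2 + (1 - 1))² = -175*(2 + 0)² = -175*2² = -175*4 = -700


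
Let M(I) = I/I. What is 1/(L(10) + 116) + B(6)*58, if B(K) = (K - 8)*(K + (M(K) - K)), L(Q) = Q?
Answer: -14615/126 ≈ -115.99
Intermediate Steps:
M(I) = 1
B(K) = -8 + K (B(K) = (K - 8)*(K + (1 - K)) = (-8 + K)*1 = -8 + K)
1/(L(10) + 116) + B(6)*58 = 1/(10 + 116) + (-8 + 6)*58 = 1/126 - 2*58 = 1/126 - 116 = -14615/126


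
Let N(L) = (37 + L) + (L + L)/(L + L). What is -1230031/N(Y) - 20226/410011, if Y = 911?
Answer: -504345434815/389100439 ≈ -1296.2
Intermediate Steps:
N(L) = 38 + L (N(L) = (37 + L) + (2*L)/((2*L)) = (37 + L) + (2*L)*(1/(2*L)) = (37 + L) + 1 = 38 + L)
-1230031/N(Y) - 20226/410011 = -1230031/(38 + 911) - 20226/410011 = -1230031/949 - 20226*1/410011 = -1230031*1/949 - 20226/410011 = -1230031/949 - 20226/410011 = -504345434815/389100439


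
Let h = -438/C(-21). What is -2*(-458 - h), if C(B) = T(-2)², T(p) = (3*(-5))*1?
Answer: 68408/75 ≈ 912.11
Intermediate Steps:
T(p) = -15 (T(p) = -15*1 = -15)
C(B) = 225 (C(B) = (-15)² = 225)
h = -146/75 (h = -438/225 = -438*1/225 = -146/75 ≈ -1.9467)
-2*(-458 - h) = -2*(-458 - 1*(-146/75)) = -2*(-458 + 146/75) = -2*(-34204/75) = 68408/75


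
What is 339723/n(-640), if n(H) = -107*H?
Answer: 339723/68480 ≈ 4.9609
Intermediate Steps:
339723/n(-640) = 339723/((-107*(-640))) = 339723/68480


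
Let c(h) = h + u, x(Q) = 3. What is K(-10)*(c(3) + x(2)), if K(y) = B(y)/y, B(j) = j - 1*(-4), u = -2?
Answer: 12/5 ≈ 2.4000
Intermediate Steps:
B(j) = 4 + j (B(j) = j + 4 = 4 + j)
c(h) = -2 + h (c(h) = h - 2 = -2 + h)
K(y) = (4 + y)/y
K(-10)*(c(3) + x(2)) = ((4 - 10)/(-10))*((-2 + 3) + 3) = (-1/10*(-6))*(1 + 3) = (3/5)*4 = 12/5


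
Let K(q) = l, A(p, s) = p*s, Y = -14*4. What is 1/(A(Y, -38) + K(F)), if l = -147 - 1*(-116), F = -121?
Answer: 1/2097 ≈ 0.00047687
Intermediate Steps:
Y = -56
l = -31 (l = -147 + 116 = -31)
K(q) = -31
1/(A(Y, -38) + K(F)) = 1/(-56*(-38) - 31) = 1/(2128 - 31) = 1/2097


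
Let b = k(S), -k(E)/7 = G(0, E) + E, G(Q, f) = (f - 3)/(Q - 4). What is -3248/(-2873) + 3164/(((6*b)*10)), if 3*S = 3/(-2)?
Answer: -2451032/129285 ≈ -18.958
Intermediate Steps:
G(Q, f) = (-3 + f)/(-4 + Q)
S = -½ (S = (3/(-2))/3 = (3*(-½))/3 = (⅓)*(-3/2) = -½ ≈ -0.50000)
k(E) = -21/4 - 21*E/4 (k(E) = -7*((-3 + E)/(-4 + 0) + E) = -7*((-3 + E)/(-4) + E) = -7*(-(-3 + E)/4 + E) = -7*((¾ - E/4) + E) = -7*(¾ + 3*E/4) = -21/4 - 21*E/4)
b = -21/8 (b = -21/4 - 21/4*(-½) = -21/4 + 21/8 = -21/8 ≈ -2.6250)
-3248/(-2873) + 3164/(((6*b)*10)) = -3248/(-2873) + 3164/(((6*(-21/8))*10)) = -3248*(-1/2873) + 3164/((-63/4*10)) = 3248/2873 + 3164/(-315/2) = 3248/2873 + 3164*(-2/315) = 3248/2873 - 904/45 = -2451032/129285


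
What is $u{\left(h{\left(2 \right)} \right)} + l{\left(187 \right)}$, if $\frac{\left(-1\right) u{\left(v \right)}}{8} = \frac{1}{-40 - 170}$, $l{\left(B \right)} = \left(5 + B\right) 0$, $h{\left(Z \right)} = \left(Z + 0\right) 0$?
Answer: $\frac{4}{105} \approx 0.038095$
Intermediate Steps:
$h{\left(Z \right)} = 0$ ($h{\left(Z \right)} = Z 0 = 0$)
$l{\left(B \right)} = 0$
$u{\left(v \right)} = \frac{4}{105}$ ($u{\left(v \right)} = - \frac{8}{-40 - 170} = - \frac{8}{-210} = \left(-8\right) \left(- \frac{1}{210}\right) = \frac{4}{105}$)
$u{\left(h{\left(2 \right)} \right)} + l{\left(187 \right)} = \frac{4}{105} + 0 = \frac{4}{105}$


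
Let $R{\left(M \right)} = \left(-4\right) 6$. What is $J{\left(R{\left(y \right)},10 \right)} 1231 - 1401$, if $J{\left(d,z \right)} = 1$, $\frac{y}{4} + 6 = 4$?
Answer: $-170$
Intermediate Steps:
$y = -8$ ($y = -24 + 4 \cdot 4 = -24 + 16 = -8$)
$R{\left(M \right)} = -24$
$J{\left(R{\left(y \right)},10 \right)} 1231 - 1401 = 1 \cdot 1231 - 1401 = 1231 - 1401 = -170$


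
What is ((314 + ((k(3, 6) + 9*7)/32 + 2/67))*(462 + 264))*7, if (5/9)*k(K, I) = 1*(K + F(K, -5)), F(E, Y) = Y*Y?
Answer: 8650552449/5360 ≈ 1.6139e+6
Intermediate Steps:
F(E, Y) = Y**2
k(K, I) = 45 + 9*K/5 (k(K, I) = 9*(1*(K + (-5)**2))/5 = 9*(1*(K + 25))/5 = 9*(1*(25 + K))/5 = 9*(25 + K)/5 = 45 + 9*K/5)
((314 + ((k(3, 6) + 9*7)/32 + 2/67))*(462 + 264))*7 = ((314 + (((45 + (9/5)*3) + 9*7)/32 + 2/67))*(462 + 264))*7 = ((314 + (((45 + 27/5) + 63)*(1/32) + 2*(1/67)))*726)*7 = ((314 + ((252/5 + 63)*(1/32) + 2/67))*726)*7 = ((314 + ((567/5)*(1/32) + 2/67))*726)*7 = ((314 + (567/160 + 2/67))*726)*7 = ((314 + 38309/10720)*726)*7 = ((3404389/10720)*726)*7 = (1235793207/5360)*7 = 8650552449/5360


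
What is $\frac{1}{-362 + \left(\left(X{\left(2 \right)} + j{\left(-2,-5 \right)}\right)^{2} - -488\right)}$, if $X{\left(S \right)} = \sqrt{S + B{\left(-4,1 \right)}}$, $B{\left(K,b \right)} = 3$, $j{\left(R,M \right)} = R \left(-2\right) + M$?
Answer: $\frac{33}{4351} + \frac{\sqrt{5}}{8702} \approx 0.0078414$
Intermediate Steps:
$j{\left(R,M \right)} = M - 2 R$ ($j{\left(R,M \right)} = - 2 R + M = M - 2 R$)
$X{\left(S \right)} = \sqrt{3 + S}$ ($X{\left(S \right)} = \sqrt{S + 3} = \sqrt{3 + S}$)
$\frac{1}{-362 + \left(\left(X{\left(2 \right)} + j{\left(-2,-5 \right)}\right)^{2} - -488\right)} = \frac{1}{-362 + \left(\left(\sqrt{3 + 2} - 1\right)^{2} - -488\right)} = \frac{1}{-362 + \left(\left(\sqrt{5} + \left(-5 + 4\right)\right)^{2} + 488\right)} = \frac{1}{-362 + \left(\left(\sqrt{5} - 1\right)^{2} + 488\right)} = \frac{1}{-362 + \left(\left(-1 + \sqrt{5}\right)^{2} + 488\right)} = \frac{1}{-362 + \left(488 + \left(-1 + \sqrt{5}\right)^{2}\right)} = \frac{1}{126 + \left(-1 + \sqrt{5}\right)^{2}}$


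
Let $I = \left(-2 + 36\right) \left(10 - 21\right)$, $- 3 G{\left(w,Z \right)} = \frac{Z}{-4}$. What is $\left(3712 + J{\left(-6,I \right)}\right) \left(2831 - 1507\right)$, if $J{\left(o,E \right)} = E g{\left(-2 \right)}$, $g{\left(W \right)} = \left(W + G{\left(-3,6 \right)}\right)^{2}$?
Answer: $3800542$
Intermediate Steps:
$G{\left(w,Z \right)} = \frac{Z}{12}$ ($G{\left(w,Z \right)} = - \frac{Z \frac{1}{-4}}{3} = - \frac{Z \left(- \frac{1}{4}\right)}{3} = - \frac{\left(- \frac{1}{4}\right) Z}{3} = \frac{Z}{12}$)
$I = -374$ ($I = 34 \left(-11\right) = -374$)
$g{\left(W \right)} = \left(\frac{1}{2} + W\right)^{2}$ ($g{\left(W \right)} = \left(W + \frac{1}{12} \cdot 6\right)^{2} = \left(W + \frac{1}{2}\right)^{2} = \left(\frac{1}{2} + W\right)^{2}$)
$J{\left(o,E \right)} = \frac{9 E}{4}$ ($J{\left(o,E \right)} = E \frac{\left(1 + 2 \left(-2\right)\right)^{2}}{4} = E \frac{\left(1 - 4\right)^{2}}{4} = E \frac{\left(-3\right)^{2}}{4} = E \frac{1}{4} \cdot 9 = E \frac{9}{4} = \frac{9 E}{4}$)
$\left(3712 + J{\left(-6,I \right)}\right) \left(2831 - 1507\right) = \left(3712 + \frac{9}{4} \left(-374\right)\right) \left(2831 - 1507\right) = \left(3712 - \frac{1683}{2}\right) 1324 = \frac{5741}{2} \cdot 1324 = 3800542$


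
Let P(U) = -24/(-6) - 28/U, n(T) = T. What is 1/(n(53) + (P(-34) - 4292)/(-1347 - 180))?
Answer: 8653/482903 ≈ 0.017919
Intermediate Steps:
P(U) = 4 - 28/U (P(U) = -24*(-1/6) - 28/U = 4 - 28/U)
1/(n(53) + (P(-34) - 4292)/(-1347 - 180)) = 1/(53 + ((4 - 28/(-34)) - 4292)/(-1347 - 180)) = 1/(53 + ((4 - 28*(-1/34)) - 4292)/(-1527)) = 1/(53 + ((4 + 14/17) - 4292)*(-1/1527)) = 1/(53 + (82/17 - 4292)*(-1/1527)) = 1/(53 - 72882/17*(-1/1527)) = 1/(53 + 24294/8653) = 1/(482903/8653) = 8653/482903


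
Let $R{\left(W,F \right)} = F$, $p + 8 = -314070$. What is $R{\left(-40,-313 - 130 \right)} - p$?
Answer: $313635$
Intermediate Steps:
$p = -314078$ ($p = -8 - 314070 = -314078$)
$R{\left(-40,-313 - 130 \right)} - p = \left(-313 - 130\right) - -314078 = \left(-313 - 130\right) + 314078 = -443 + 314078 = 313635$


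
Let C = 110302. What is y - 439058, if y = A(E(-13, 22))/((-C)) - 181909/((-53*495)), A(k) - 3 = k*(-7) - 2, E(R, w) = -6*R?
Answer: -1270514093437667/2893772970 ≈ -4.3905e+5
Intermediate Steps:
A(k) = 1 - 7*k (A(k) = 3 + (k*(-7) - 2) = 3 + (-7*k - 2) = 3 + (-2 - 7*k) = 1 - 7*k)
y = 20079224593/2893772970 (y = (1 - (-42)*(-13))/((-1*110302)) - 181909/((-53*495)) = (1 - 7*78)/(-110302) - 181909/(-26235) = (1 - 546)*(-1/110302) - 181909*(-1/26235) = -545*(-1/110302) + 181909/26235 = 545/110302 + 181909/26235 = 20079224593/2893772970 ≈ 6.9388)
y - 439058 = 20079224593/2893772970 - 439058 = -1270514093437667/2893772970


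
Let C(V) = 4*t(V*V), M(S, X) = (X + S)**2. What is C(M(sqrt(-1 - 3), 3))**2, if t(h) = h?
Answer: -3824 - 456960*I ≈ -3824.0 - 4.5696e+5*I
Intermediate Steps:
M(S, X) = (S + X)**2
C(V) = 4*V**2 (C(V) = 4*(V*V) = 4*V**2)
C(M(sqrt(-1 - 3), 3))**2 = (4*((sqrt(-1 - 3) + 3)**2)**2)**2 = (4*((sqrt(-4) + 3)**2)**2)**2 = (4*((2*I + 3)**2)**2)**2 = (4*((3 + 2*I)**2)**2)**2 = (4*(3 + 2*I)**4)**2 = 16*(3 + 2*I)**8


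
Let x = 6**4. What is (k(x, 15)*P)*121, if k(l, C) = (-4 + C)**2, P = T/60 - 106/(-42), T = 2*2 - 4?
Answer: 775973/21 ≈ 36951.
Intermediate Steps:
T = 0 (T = 4 - 4 = 0)
x = 1296
P = 53/21 (P = 0/60 - 106/(-42) = 0*(1/60) - 106*(-1/42) = 0 + 53/21 = 53/21 ≈ 2.5238)
(k(x, 15)*P)*121 = ((-4 + 15)**2*(53/21))*121 = (11**2*(53/21))*121 = (121*(53/21))*121 = (6413/21)*121 = 775973/21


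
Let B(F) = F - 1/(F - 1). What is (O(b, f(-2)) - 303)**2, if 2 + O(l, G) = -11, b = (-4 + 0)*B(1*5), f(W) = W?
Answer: 99856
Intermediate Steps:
B(F) = F - 1/(-1 + F)
b = -19 (b = (-4 + 0)*((-1 + (1*5)**2 - 5)/(-1 + 1*5)) = -4*(-1 + 5**2 - 1*5)/(-1 + 5) = -4*(-1 + 25 - 5)/4 = -19 ≈ -19.000)
O(l, G) = -13 (O(l, G) = -2 - 11 = -13)
(O(b, f(-2)) - 303)**2 = (-13 - 303)**2 = (-316)**2 = 99856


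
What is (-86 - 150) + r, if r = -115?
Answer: -351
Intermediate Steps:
(-86 - 150) + r = (-86 - 150) - 115 = -236 - 115 = -351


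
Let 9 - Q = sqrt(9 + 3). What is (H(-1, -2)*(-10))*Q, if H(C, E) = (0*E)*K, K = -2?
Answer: 0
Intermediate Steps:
Q = 9 - 2*sqrt(3) (Q = 9 - sqrt(9 + 3) = 9 - sqrt(12) = 9 - 2*sqrt(3) ≈ 5.5359)
H(C, E) = 0 (H(C, E) = (0*E)*(-2) = 0*(-2) = 0)
(H(-1, -2)*(-10))*Q = (0*(-10))*(9 - 2*sqrt(3)) = 0*(9 - 2*sqrt(3)) = 0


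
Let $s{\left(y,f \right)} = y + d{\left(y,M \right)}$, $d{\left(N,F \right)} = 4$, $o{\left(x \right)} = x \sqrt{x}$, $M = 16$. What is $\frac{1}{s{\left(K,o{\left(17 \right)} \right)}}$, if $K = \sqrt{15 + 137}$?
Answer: $- \frac{1}{34} + \frac{\sqrt{38}}{68} \approx 0.061241$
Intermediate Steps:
$K = 2 \sqrt{38}$ ($K = \sqrt{152} = 2 \sqrt{38} \approx 12.329$)
$o{\left(x \right)} = x^{\frac{3}{2}}$
$s{\left(y,f \right)} = 4 + y$ ($s{\left(y,f \right)} = y + 4 = 4 + y$)
$\frac{1}{s{\left(K,o{\left(17 \right)} \right)}} = \frac{1}{4 + 2 \sqrt{38}}$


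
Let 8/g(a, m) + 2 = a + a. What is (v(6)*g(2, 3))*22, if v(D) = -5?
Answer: -440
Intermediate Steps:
g(a, m) = 8/(-2 + 2*a) (g(a, m) = 8/(-2 + (a + a)) = 8/(-2 + 2*a))
(v(6)*g(2, 3))*22 = -20/(-1 + 2)*22 = -20/1*22 = -20*22 = -440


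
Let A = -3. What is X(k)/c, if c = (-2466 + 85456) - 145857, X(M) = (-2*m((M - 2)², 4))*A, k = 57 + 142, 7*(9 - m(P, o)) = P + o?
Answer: 232500/440069 ≈ 0.52833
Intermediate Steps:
m(P, o) = 9 - P/7 - o/7 (m(P, o) = 9 - (P + o)/7 = 9 + (-P/7 - o/7) = 9 - P/7 - o/7)
k = 199
X(M) = 354/7 - 6*(-2 + M)²/7 (X(M) = -2*(9 - (M - 2)²/7 - ⅐*4)*(-3) = -2*(9 - (-2 + M)²/7 - 4/7)*(-3) = -2*(59/7 - (-2 + M)²/7)*(-3) = (-118/7 + 2*(-2 + M)²/7)*(-3) = 354/7 - 6*(-2 + M)²/7)
c = -62867 (c = 82990 - 145857 = -62867)
X(k)/c = (354/7 - 6*(-2 + 199)²/7)/(-62867) = (354/7 - 6/7*197²)*(-1/62867) = (354/7 - 6/7*38809)*(-1/62867) = (354/7 - 232854/7)*(-1/62867) = -232500/7*(-1/62867) = 232500/440069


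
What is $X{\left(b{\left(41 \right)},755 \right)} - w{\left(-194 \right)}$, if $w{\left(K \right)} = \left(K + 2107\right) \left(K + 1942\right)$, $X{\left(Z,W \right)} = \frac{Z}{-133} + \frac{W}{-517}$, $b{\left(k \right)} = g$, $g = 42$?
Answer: $- \frac{32847382899}{9823} \approx -3.3439 \cdot 10^{6}$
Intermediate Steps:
$b{\left(k \right)} = 42$
$X{\left(Z,W \right)} = - \frac{Z}{133} - \frac{W}{517}$ ($X{\left(Z,W \right)} = Z \left(- \frac{1}{133}\right) + W \left(- \frac{1}{517}\right) = - \frac{Z}{133} - \frac{W}{517}$)
$w{\left(K \right)} = \left(1942 + K\right) \left(2107 + K\right)$ ($w{\left(K \right)} = \left(2107 + K\right) \left(1942 + K\right) = \left(1942 + K\right) \left(2107 + K\right)$)
$X{\left(b{\left(41 \right)},755 \right)} - w{\left(-194 \right)} = \left(\left(- \frac{1}{133}\right) 42 - \frac{755}{517}\right) - \left(4091794 + \left(-194\right)^{2} + 4049 \left(-194\right)\right) = \left(- \frac{6}{19} - \frac{755}{517}\right) - \left(4091794 + 37636 - 785506\right) = - \frac{17447}{9823} - 3343924 = - \frac{32847382899}{9823}$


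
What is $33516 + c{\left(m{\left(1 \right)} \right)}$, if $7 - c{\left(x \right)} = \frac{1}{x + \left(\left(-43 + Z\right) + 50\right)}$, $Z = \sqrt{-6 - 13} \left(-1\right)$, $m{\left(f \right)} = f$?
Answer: $\frac{2782401}{83} - \frac{i \sqrt{19}}{83} \approx 33523.0 - 0.052517 i$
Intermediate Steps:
$Z = - i \sqrt{19}$ ($Z = \sqrt{-19} \left(-1\right) = i \sqrt{19} \left(-1\right) = - i \sqrt{19} \approx - 4.3589 i$)
$c{\left(x \right)} = 7 - \frac{1}{7 + x - i \sqrt{19}}$ ($c{\left(x \right)} = 7 - \frac{1}{x + \left(\left(-43 - i \sqrt{19}\right) + 50\right)} = 7 - \frac{1}{x + \left(7 - i \sqrt{19}\right)} = 7 - \frac{1}{7 + x - i \sqrt{19}}$)
$33516 + c{\left(m{\left(1 \right)} \right)} = 33516 + \frac{48 + 7 \cdot 1 - 7 i \sqrt{19}}{7 + 1 - i \sqrt{19}} = 33516 + \frac{48 + 7 - 7 i \sqrt{19}}{8 - i \sqrt{19}} = 33516 + \frac{55 - 7 i \sqrt{19}}{8 - i \sqrt{19}}$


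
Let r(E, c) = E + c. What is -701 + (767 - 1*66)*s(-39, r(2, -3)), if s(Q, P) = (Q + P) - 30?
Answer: -49771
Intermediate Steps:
s(Q, P) = -30 + P + Q (s(Q, P) = (P + Q) - 30 = -30 + P + Q)
-701 + (767 - 1*66)*s(-39, r(2, -3)) = -701 + (767 - 1*66)*(-30 + (2 - 3) - 39) = -701 + (767 - 66)*(-30 - 1 - 39) = -701 + 701*(-70) = -701 - 49070 = -49771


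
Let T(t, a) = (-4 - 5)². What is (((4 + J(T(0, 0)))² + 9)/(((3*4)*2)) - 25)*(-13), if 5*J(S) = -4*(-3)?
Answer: 178763/600 ≈ 297.94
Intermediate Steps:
T(t, a) = 81 (T(t, a) = (-9)² = 81)
J(S) = 12/5 (J(S) = (-4*(-3))/5 = (⅕)*12 = 12/5)
(((4 + J(T(0, 0)))² + 9)/(((3*4)*2)) - 25)*(-13) = (((4 + 12/5)² + 9)/(((3*4)*2)) - 25)*(-13) = (((32/5)² + 9)/((12*2)) - 25)*(-13) = ((1024/25 + 9)/24 - 25)*(-13) = ((1249/25)*(1/24) - 25)*(-13) = (1249/600 - 25)*(-13) = -13751/600*(-13) = 178763/600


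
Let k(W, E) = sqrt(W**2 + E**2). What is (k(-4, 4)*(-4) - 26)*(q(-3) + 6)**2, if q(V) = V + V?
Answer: 0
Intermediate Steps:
q(V) = 2*V
k(W, E) = sqrt(E**2 + W**2)
(k(-4, 4)*(-4) - 26)*(q(-3) + 6)**2 = (sqrt(4**2 + (-4)**2)*(-4) - 26)*(2*(-3) + 6)**2 = (sqrt(16 + 16)*(-4) - 26)*(-6 + 6)**2 = (sqrt(32)*(-4) - 26)*0**2 = ((4*sqrt(2))*(-4) - 26)*0 = (-16*sqrt(2) - 26)*0 = (-26 - 16*sqrt(2))*0 = 0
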